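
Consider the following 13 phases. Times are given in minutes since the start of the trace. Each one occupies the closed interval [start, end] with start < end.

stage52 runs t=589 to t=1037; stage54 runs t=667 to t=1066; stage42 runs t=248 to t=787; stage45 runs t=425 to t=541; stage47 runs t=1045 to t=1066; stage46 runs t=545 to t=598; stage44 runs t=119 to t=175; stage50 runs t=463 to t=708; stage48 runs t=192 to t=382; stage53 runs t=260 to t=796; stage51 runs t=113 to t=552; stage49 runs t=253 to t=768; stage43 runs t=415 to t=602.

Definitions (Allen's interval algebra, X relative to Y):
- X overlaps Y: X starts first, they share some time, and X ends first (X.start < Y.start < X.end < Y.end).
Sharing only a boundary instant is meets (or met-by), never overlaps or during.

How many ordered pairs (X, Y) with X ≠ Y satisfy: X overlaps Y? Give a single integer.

24

Checking all 156 ordered pairs for relation 'overlaps'; matching pairs in alphabetical order:
(stage42, stage52): stage42 overlaps stage52 ✓
(stage42, stage53): stage42 overlaps stage53 ✓
(stage42, stage54): stage42 overlaps stage54 ✓
(stage43, stage50): stage43 overlaps stage50 ✓
(stage43, stage52): stage43 overlaps stage52 ✓
(stage45, stage50): stage45 overlaps stage50 ✓
(stage46, stage52): stage46 overlaps stage52 ✓
(stage48, stage42): stage48 overlaps stage42 ✓
(stage48, stage49): stage48 overlaps stage49 ✓
(stage48, stage53): stage48 overlaps stage53 ✓
(stage49, stage52): stage49 overlaps stage52 ✓
(stage49, stage53): stage49 overlaps stage53 ✓
(stage49, stage54): stage49 overlaps stage54 ✓
(stage50, stage52): stage50 overlaps stage52 ✓
(stage50, stage54): stage50 overlaps stage54 ✓
(stage51, stage42): stage51 overlaps stage42 ✓
(stage51, stage43): stage51 overlaps stage43 ✓
(stage51, stage46): stage51 overlaps stage46 ✓
(stage51, stage49): stage51 overlaps stage49 ✓
(stage51, stage50): stage51 overlaps stage50 ✓
(stage51, stage53): stage51 overlaps stage53 ✓
(stage52, stage54): stage52 overlaps stage54 ✓
(stage53, stage52): stage53 overlaps stage52 ✓
(stage53, stage54): stage53 overlaps stage54 ✓
Count: 24.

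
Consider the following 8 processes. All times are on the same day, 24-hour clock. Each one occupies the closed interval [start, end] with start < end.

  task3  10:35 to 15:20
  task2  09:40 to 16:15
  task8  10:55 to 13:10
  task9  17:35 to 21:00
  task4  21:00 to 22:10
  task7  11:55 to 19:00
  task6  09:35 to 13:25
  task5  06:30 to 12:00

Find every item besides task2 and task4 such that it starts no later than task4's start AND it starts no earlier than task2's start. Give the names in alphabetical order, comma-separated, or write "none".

task3, task7, task8, task9

Conditions: its start is no later than task4's start (X.start <= 21:00) AND its start is no earlier than task2's start (X.start >= 09:40).
task3: start 10:35 <= 21:00? ✓; start 10:35 >= 09:40? ✓ → yes.
task5: start 06:30 <= 21:00? ✓; start 06:30 >= 09:40? ✗ → no.
task6: start 09:35 <= 21:00? ✓; start 09:35 >= 09:40? ✗ → no.
task7: start 11:55 <= 21:00? ✓; start 11:55 >= 09:40? ✓ → yes.
task8: start 10:55 <= 21:00? ✓; start 10:55 >= 09:40? ✓ → yes.
task9: start 17:35 <= 21:00? ✓; start 17:35 >= 09:40? ✓ → yes.
Result: task3, task7, task8, task9.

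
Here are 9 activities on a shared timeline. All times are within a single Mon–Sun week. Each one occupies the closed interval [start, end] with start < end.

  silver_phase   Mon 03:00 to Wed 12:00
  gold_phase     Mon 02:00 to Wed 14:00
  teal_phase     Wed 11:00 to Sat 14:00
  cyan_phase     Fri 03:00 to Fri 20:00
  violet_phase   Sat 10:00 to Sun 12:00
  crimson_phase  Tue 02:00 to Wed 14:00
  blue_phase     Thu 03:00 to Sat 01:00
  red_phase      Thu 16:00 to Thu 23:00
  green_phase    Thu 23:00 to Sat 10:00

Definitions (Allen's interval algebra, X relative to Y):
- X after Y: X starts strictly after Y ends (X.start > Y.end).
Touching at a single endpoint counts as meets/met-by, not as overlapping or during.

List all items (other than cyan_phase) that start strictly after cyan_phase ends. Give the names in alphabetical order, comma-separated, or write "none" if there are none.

violet_phase

Target cyan_phase = [Fri 03:00, Fri 20:00].
blue_phase [Thu 03:00, Sat 01:00] → contains → no.
crimson_phase [Tue 02:00, Wed 14:00] → before → no.
gold_phase [Mon 02:00, Wed 14:00] → before → no.
green_phase [Thu 23:00, Sat 10:00] → contains → no.
red_phase [Thu 16:00, Thu 23:00] → before → no.
silver_phase [Mon 03:00, Wed 12:00] → before → no.
teal_phase [Wed 11:00, Sat 14:00] → contains → no.
violet_phase [Sat 10:00, Sun 12:00] → after → yes.
Result: violet_phase.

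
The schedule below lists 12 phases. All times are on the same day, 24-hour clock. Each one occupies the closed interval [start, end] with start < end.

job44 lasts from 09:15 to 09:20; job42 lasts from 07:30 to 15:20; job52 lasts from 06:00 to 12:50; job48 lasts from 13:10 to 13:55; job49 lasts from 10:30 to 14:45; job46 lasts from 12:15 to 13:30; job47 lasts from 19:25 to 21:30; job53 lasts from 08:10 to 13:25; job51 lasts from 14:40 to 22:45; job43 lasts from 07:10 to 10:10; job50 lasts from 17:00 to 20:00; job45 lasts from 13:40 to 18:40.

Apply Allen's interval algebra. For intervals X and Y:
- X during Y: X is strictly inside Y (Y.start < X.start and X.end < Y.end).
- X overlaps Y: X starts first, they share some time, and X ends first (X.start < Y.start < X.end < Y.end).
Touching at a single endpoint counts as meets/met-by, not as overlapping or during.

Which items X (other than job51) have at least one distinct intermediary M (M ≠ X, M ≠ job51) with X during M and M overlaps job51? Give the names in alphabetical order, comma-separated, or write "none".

job44, job46, job48, job49, job53

Target job51 = [14:40, 22:45].
Intermediaries M with M overlaps job51: job42, job45, job49.
Via job42 — items with X during job42: job44, job46, job48, job49, job53.
Via job45 — items with X during job45: none.
Via job49 — items with X during job49: job46, job48.
Union: job44, job46, job48, job49, job53.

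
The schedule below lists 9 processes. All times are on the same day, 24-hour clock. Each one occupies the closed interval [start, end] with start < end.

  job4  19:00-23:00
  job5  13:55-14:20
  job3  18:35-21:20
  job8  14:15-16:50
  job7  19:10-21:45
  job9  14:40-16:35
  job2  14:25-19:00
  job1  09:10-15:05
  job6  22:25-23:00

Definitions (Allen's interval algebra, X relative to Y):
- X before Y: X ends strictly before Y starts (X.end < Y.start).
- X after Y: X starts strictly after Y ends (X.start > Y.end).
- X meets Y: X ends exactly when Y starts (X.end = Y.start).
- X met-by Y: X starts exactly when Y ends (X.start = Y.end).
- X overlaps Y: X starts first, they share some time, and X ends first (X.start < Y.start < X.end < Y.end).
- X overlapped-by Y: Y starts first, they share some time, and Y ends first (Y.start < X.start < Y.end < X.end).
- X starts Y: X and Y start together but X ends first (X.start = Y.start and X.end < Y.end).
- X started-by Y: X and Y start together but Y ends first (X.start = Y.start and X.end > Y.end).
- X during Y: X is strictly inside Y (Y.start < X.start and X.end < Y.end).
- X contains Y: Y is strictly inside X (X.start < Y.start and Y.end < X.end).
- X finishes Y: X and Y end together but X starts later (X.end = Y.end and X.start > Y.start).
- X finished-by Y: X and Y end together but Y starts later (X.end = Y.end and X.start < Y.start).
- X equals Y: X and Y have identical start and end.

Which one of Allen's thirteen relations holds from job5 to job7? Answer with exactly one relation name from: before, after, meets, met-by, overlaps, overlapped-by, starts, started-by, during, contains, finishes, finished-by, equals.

before

job5 = [13:55, 14:20]; job7 = [19:10, 21:45].
Compare endpoints: job5.start < job7.start, job5.start < job7.end, job5.end < job7.start, job5.end < job7.end.
That pattern is 'before'.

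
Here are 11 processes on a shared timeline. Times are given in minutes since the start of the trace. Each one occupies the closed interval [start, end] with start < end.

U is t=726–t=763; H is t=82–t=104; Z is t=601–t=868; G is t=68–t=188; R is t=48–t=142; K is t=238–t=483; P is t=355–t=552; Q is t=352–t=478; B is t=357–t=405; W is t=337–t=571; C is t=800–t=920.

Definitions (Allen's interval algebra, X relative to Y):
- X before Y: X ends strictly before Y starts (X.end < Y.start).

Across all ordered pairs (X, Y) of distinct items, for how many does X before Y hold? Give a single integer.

40

Checking all 110 ordered pairs for relation 'before'; matching pairs in alphabetical order:
(B, C): B before C ✓
(B, U): B before U ✓
(B, Z): B before Z ✓
(G, B): G before B ✓
(G, C): G before C ✓
(G, K): G before K ✓
(G, P): G before P ✓
(G, Q): G before Q ✓
(G, U): G before U ✓
(G, W): G before W ✓
(G, Z): G before Z ✓
(H, B): H before B ✓
(H, C): H before C ✓
(H, K): H before K ✓
(H, P): H before P ✓
(H, Q): H before Q ✓
(H, U): H before U ✓
(H, W): H before W ✓
(H, Z): H before Z ✓
(K, C): K before C ✓
(K, U): K before U ✓
(K, Z): K before Z ✓
(P, C): P before C ✓
(P, U): P before U ✓
... plus 16 further pairs not listed.
Count: 40.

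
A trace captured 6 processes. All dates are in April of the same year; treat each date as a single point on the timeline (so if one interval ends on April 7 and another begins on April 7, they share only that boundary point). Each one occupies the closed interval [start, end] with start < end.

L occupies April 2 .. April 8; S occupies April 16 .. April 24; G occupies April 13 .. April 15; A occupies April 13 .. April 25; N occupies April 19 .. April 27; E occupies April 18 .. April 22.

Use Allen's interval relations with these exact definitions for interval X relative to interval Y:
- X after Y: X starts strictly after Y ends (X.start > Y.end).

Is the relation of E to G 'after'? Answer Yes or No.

E = [April 18, April 22], G = [April 13, April 15].
Actual relation of E to G: after.
Asked whether 'after' holds → Yes.

Yes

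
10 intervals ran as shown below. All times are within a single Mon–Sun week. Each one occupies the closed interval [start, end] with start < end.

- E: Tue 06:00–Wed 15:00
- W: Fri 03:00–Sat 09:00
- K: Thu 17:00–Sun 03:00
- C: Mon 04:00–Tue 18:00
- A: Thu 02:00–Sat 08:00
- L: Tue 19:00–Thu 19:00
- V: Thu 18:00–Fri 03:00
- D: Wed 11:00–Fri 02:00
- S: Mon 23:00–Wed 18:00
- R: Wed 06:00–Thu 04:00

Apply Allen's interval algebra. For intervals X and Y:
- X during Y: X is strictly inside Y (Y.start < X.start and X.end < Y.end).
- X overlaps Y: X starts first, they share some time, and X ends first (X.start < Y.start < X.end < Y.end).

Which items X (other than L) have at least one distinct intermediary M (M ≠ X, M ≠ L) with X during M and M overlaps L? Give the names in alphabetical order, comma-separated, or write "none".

E

Target L = [Tue 19:00, Thu 19:00].
Intermediaries M with M overlaps L: E, S.
Via E — items with X during E: none.
Via S — items with X during S: E.
Union: E.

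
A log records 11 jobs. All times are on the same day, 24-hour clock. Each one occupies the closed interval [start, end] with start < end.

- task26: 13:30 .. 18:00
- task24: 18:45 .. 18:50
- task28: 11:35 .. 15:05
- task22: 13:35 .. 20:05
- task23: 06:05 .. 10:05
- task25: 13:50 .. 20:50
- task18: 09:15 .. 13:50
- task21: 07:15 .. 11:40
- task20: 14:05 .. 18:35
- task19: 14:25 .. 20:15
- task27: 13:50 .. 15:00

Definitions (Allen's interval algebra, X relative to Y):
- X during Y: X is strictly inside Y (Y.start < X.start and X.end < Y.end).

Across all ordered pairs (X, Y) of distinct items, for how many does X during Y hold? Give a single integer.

Checking all 110 ordered pairs for relation 'during'; matching pairs in alphabetical order:
(task19, task25): task19 during task25 ✓
(task20, task22): task20 during task22 ✓
(task20, task25): task20 during task25 ✓
(task24, task19): task24 during task19 ✓
(task24, task22): task24 during task22 ✓
(task24, task25): task24 during task25 ✓
(task27, task22): task27 during task22 ✓
(task27, task26): task27 during task26 ✓
(task27, task28): task27 during task28 ✓
Count: 9.

9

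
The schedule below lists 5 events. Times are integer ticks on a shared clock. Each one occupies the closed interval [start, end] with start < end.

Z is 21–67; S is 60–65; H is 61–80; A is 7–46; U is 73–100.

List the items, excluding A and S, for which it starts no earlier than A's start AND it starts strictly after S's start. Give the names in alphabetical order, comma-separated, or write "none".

H, U

Conditions: its start is no earlier than A's start (X.start >= 7) AND its start is strictly after S's start (X.start > 60).
H: start 61 >= 7? ✓; start 61 > 60? ✓ → yes.
U: start 73 >= 7? ✓; start 73 > 60? ✓ → yes.
Z: start 21 >= 7? ✓; start 21 > 60? ✗ → no.
Result: H, U.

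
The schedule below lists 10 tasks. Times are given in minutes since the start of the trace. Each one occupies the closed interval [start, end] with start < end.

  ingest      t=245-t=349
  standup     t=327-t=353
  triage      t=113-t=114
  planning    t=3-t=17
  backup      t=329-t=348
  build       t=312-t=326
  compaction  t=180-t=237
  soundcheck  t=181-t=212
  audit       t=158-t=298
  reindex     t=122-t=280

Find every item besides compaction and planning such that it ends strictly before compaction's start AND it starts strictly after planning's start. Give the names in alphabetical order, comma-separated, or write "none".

triage

Conditions: its end is strictly before compaction's start (X.end < t=180) AND its start is strictly after planning's start (X.start > t=3).
audit: end t=298 < t=180? ✗; start t=158 > t=3? ✓ → no.
backup: end t=348 < t=180? ✗; start t=329 > t=3? ✓ → no.
build: end t=326 < t=180? ✗; start t=312 > t=3? ✓ → no.
ingest: end t=349 < t=180? ✗; start t=245 > t=3? ✓ → no.
reindex: end t=280 < t=180? ✗; start t=122 > t=3? ✓ → no.
soundcheck: end t=212 < t=180? ✗; start t=181 > t=3? ✓ → no.
standup: end t=353 < t=180? ✗; start t=327 > t=3? ✓ → no.
triage: end t=114 < t=180? ✓; start t=113 > t=3? ✓ → yes.
Result: triage.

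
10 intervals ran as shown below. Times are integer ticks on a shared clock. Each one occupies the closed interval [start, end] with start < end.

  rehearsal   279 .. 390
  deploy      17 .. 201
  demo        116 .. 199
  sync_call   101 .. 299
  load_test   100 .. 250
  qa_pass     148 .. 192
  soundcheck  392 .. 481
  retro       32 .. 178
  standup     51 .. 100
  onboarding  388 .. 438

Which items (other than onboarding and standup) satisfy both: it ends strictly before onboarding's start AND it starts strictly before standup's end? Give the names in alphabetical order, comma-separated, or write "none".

deploy, retro

Conditions: its end is strictly before onboarding's start (X.end < 388) AND its start is strictly before standup's end (X.start < 100).
demo: end 199 < 388? ✓; start 116 < 100? ✗ → no.
deploy: end 201 < 388? ✓; start 17 < 100? ✓ → yes.
load_test: end 250 < 388? ✓; start 100 < 100? ✗ → no.
qa_pass: end 192 < 388? ✓; start 148 < 100? ✗ → no.
rehearsal: end 390 < 388? ✗; start 279 < 100? ✗ → no.
retro: end 178 < 388? ✓; start 32 < 100? ✓ → yes.
soundcheck: end 481 < 388? ✗; start 392 < 100? ✗ → no.
sync_call: end 299 < 388? ✓; start 101 < 100? ✗ → no.
Result: deploy, retro.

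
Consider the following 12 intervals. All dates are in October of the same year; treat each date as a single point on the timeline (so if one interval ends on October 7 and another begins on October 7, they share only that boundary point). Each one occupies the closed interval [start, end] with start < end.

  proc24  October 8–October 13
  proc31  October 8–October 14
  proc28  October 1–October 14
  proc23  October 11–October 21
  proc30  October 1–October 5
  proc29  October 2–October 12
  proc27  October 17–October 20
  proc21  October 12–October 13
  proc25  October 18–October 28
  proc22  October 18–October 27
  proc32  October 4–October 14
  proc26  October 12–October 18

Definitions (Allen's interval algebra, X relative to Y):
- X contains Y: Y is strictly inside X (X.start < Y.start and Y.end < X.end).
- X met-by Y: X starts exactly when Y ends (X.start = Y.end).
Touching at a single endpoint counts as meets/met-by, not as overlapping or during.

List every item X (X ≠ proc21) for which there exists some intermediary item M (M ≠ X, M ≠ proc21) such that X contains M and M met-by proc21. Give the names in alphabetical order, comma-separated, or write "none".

none

Target proc21 = [October 12, October 13].
Intermediaries M with M met-by proc21: none.
Union: none.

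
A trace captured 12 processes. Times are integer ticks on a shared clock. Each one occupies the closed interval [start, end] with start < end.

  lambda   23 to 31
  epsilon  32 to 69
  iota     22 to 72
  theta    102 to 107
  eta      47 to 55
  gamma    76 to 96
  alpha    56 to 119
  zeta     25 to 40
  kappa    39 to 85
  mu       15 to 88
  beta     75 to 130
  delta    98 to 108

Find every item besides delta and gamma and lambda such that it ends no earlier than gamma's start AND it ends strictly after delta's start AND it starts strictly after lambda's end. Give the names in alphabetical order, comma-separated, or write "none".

alpha, beta, theta

Conditions: its end is no earlier than gamma's start (X.end >= 76) AND its end is strictly after delta's start (X.end > 98) AND its start is strictly after lambda's end (X.start > 31).
alpha: end 119 >= 76? ✓; end 119 > 98? ✓; start 56 > 31? ✓ → yes.
beta: end 130 >= 76? ✓; end 130 > 98? ✓; start 75 > 31? ✓ → yes.
epsilon: end 69 >= 76? ✗; end 69 > 98? ✗; start 32 > 31? ✓ → no.
eta: end 55 >= 76? ✗; end 55 > 98? ✗; start 47 > 31? ✓ → no.
iota: end 72 >= 76? ✗; end 72 > 98? ✗; start 22 > 31? ✗ → no.
kappa: end 85 >= 76? ✓; end 85 > 98? ✗; start 39 > 31? ✓ → no.
mu: end 88 >= 76? ✓; end 88 > 98? ✗; start 15 > 31? ✗ → no.
theta: end 107 >= 76? ✓; end 107 > 98? ✓; start 102 > 31? ✓ → yes.
zeta: end 40 >= 76? ✗; end 40 > 98? ✗; start 25 > 31? ✗ → no.
Result: alpha, beta, theta.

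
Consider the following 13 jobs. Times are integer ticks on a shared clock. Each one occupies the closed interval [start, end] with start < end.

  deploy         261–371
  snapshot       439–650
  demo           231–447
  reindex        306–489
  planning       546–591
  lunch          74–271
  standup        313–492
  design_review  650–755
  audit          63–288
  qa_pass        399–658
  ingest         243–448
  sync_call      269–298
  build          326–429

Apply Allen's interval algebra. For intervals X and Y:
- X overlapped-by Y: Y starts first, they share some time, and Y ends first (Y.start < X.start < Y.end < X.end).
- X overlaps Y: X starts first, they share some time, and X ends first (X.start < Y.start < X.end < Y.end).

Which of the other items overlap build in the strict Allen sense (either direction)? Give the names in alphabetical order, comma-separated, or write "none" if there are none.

deploy, qa_pass

Target build = [326, 429].
audit [63, 288] → before → no.
demo [231, 447] → contains → no.
deploy [261, 371] → overlaps → yes.
design_review [650, 755] → after → no.
ingest [243, 448] → contains → no.
lunch [74, 271] → before → no.
planning [546, 591] → after → no.
qa_pass [399, 658] → overlapped-by → yes.
reindex [306, 489] → contains → no.
snapshot [439, 650] → after → no.
standup [313, 492] → contains → no.
sync_call [269, 298] → before → no.
Result: deploy, qa_pass.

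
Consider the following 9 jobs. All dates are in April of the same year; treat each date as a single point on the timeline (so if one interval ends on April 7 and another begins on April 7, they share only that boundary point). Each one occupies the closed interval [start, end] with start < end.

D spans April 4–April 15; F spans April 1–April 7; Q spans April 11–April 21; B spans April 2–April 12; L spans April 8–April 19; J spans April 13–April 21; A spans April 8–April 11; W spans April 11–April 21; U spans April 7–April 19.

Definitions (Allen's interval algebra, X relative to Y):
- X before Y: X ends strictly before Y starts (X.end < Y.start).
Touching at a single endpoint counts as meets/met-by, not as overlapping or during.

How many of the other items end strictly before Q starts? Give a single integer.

Target Q = [April 11, April 21].
A [April 8, April 11] → meets → no.
B [April 2, April 12] → overlaps → no.
D [April 4, April 15] → overlaps → no.
F [April 1, April 7] → before → counts.
J [April 13, April 21] → finishes → no.
L [April 8, April 19] → overlaps → no.
U [April 7, April 19] → overlaps → no.
W [April 11, April 21] → equals → no.
Total: 1.

1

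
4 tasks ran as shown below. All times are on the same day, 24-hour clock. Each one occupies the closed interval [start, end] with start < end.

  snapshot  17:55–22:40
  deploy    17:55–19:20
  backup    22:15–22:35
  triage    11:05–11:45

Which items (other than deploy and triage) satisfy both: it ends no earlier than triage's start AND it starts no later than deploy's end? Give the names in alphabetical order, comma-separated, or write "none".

Conditions: its end is no earlier than triage's start (X.end >= 11:05) AND its start is no later than deploy's end (X.start <= 19:20).
backup: end 22:35 >= 11:05? ✓; start 22:15 <= 19:20? ✗ → no.
snapshot: end 22:40 >= 11:05? ✓; start 17:55 <= 19:20? ✓ → yes.
Result: snapshot.

snapshot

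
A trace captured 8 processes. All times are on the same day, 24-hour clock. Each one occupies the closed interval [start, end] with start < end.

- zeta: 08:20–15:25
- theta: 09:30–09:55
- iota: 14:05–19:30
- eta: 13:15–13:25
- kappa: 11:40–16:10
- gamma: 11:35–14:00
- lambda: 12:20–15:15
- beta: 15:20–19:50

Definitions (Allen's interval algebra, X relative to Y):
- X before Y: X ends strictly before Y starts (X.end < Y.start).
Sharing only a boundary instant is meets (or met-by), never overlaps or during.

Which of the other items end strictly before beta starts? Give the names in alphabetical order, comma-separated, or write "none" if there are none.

eta, gamma, lambda, theta

Target beta = [15:20, 19:50].
eta [13:15, 13:25] → before → yes.
gamma [11:35, 14:00] → before → yes.
iota [14:05, 19:30] → overlaps → no.
kappa [11:40, 16:10] → overlaps → no.
lambda [12:20, 15:15] → before → yes.
theta [09:30, 09:55] → before → yes.
zeta [08:20, 15:25] → overlaps → no.
Result: eta, gamma, lambda, theta.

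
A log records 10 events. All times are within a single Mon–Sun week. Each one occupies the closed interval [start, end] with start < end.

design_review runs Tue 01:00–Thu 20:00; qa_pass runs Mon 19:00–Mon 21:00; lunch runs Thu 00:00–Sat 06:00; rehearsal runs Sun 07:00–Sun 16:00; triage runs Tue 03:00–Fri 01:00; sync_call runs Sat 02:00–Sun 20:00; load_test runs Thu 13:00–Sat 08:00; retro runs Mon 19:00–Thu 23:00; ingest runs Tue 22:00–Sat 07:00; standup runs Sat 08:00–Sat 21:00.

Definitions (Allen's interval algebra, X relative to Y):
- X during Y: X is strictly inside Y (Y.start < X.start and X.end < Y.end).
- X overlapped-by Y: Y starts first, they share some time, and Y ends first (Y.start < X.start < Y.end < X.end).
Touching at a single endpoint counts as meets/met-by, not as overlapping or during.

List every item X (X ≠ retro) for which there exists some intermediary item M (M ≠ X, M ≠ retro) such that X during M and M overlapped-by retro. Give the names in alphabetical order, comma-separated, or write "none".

lunch

Target retro = [Mon 19:00, Thu 23:00].
Intermediaries M with M overlapped-by retro: ingest, load_test, lunch, triage.
Via ingest — items with X during ingest: lunch.
Via load_test — items with X during load_test: none.
Via lunch — items with X during lunch: none.
Via triage — items with X during triage: none.
Union: lunch.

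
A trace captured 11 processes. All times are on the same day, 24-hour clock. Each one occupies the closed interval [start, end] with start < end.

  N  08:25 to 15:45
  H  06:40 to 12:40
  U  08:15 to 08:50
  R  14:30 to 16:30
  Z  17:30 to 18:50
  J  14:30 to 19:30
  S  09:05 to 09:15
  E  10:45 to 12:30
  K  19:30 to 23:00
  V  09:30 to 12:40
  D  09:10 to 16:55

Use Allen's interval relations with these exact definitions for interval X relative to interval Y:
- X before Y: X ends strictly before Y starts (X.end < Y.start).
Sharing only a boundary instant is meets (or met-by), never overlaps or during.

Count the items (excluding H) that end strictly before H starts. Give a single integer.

0

Target H = [06:40, 12:40].
D [09:10, 16:55] → overlapped-by → no.
E [10:45, 12:30] → during → no.
J [14:30, 19:30] → after → no.
K [19:30, 23:00] → after → no.
N [08:25, 15:45] → overlapped-by → no.
R [14:30, 16:30] → after → no.
S [09:05, 09:15] → during → no.
U [08:15, 08:50] → during → no.
V [09:30, 12:40] → finishes → no.
Z [17:30, 18:50] → after → no.
Total: 0.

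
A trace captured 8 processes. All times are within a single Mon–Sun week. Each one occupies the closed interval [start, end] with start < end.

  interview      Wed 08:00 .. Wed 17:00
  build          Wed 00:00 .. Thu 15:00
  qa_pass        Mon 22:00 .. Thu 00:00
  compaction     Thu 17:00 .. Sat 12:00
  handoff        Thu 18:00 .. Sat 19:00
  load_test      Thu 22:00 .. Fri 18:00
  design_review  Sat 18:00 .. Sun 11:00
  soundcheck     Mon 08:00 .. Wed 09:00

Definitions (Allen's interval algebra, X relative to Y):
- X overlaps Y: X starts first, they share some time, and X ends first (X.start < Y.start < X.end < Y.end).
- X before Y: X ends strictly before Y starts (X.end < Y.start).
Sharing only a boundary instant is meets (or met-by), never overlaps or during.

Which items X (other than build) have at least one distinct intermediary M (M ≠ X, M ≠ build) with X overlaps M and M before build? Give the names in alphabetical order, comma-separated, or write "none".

Target build = [Wed 00:00, Thu 15:00].
Intermediaries M with M before build: none.
Union: none.

none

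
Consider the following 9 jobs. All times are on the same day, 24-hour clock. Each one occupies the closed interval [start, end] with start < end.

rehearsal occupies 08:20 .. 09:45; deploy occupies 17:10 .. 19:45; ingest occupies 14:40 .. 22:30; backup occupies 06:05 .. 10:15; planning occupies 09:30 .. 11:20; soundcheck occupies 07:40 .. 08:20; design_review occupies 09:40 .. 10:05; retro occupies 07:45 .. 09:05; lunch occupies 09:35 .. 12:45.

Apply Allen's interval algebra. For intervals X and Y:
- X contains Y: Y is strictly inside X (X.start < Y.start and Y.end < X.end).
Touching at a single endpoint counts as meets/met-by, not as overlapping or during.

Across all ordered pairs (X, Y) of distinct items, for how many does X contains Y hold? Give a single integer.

7

Checking all 72 ordered pairs for relation 'contains'; matching pairs in alphabetical order:
(backup, design_review): backup contains design_review ✓
(backup, rehearsal): backup contains rehearsal ✓
(backup, retro): backup contains retro ✓
(backup, soundcheck): backup contains soundcheck ✓
(ingest, deploy): ingest contains deploy ✓
(lunch, design_review): lunch contains design_review ✓
(planning, design_review): planning contains design_review ✓
Count: 7.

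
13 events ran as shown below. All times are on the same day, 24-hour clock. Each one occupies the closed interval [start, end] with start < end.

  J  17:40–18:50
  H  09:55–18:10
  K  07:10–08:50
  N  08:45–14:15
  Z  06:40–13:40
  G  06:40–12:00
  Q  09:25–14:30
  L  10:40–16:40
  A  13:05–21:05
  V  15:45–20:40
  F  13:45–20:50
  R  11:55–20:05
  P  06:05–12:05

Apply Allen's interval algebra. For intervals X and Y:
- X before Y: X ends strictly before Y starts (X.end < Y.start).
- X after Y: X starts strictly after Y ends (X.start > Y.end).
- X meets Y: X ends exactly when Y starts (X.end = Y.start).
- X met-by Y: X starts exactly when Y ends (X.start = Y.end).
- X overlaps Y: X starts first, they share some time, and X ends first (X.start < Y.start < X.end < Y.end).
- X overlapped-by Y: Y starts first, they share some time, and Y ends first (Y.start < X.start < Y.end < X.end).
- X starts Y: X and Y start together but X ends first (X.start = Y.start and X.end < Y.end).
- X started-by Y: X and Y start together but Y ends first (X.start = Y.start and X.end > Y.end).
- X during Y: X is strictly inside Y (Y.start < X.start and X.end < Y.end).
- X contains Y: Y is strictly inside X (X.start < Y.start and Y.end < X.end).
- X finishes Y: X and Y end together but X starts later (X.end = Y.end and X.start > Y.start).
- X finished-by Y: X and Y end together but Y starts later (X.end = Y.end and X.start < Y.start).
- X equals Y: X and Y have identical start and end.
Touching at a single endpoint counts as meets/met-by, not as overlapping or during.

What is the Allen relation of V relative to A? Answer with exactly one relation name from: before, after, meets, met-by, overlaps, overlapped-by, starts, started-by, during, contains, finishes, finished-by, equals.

V = [15:45, 20:40]; A = [13:05, 21:05].
Compare endpoints: V.start > A.start, V.start < A.end, V.end > A.start, V.end < A.end.
That pattern is 'during'.

during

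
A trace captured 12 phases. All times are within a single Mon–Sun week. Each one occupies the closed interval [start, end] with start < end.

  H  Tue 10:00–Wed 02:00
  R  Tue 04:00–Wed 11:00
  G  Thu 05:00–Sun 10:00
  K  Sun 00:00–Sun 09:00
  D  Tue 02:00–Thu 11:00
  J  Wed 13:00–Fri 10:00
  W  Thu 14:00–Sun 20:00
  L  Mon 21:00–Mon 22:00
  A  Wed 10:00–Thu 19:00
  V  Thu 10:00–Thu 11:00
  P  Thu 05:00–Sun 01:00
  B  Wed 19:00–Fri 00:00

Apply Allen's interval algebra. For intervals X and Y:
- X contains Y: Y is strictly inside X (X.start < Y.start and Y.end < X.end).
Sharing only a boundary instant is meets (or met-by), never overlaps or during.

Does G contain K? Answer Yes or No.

G = [Thu 05:00, Sun 10:00], K = [Sun 00:00, Sun 09:00].
Actual relation of G to K: contains.
Asked whether 'contains' holds → Yes.

Yes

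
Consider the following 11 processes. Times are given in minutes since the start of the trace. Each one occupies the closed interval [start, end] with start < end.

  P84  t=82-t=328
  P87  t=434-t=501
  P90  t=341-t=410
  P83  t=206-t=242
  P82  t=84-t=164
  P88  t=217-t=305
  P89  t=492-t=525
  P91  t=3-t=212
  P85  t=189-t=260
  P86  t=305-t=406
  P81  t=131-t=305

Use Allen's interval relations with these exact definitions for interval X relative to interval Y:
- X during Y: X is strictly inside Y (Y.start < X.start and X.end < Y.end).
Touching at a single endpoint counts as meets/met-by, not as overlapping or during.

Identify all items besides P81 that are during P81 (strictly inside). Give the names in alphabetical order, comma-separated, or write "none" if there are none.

P83, P85

Target P81 = [t=131, t=305].
P82 [t=84, t=164] → overlaps → no.
P83 [t=206, t=242] → during → yes.
P84 [t=82, t=328] → contains → no.
P85 [t=189, t=260] → during → yes.
P86 [t=305, t=406] → met-by → no.
P87 [t=434, t=501] → after → no.
P88 [t=217, t=305] → finishes → no.
P89 [t=492, t=525] → after → no.
P90 [t=341, t=410] → after → no.
P91 [t=3, t=212] → overlaps → no.
Result: P83, P85.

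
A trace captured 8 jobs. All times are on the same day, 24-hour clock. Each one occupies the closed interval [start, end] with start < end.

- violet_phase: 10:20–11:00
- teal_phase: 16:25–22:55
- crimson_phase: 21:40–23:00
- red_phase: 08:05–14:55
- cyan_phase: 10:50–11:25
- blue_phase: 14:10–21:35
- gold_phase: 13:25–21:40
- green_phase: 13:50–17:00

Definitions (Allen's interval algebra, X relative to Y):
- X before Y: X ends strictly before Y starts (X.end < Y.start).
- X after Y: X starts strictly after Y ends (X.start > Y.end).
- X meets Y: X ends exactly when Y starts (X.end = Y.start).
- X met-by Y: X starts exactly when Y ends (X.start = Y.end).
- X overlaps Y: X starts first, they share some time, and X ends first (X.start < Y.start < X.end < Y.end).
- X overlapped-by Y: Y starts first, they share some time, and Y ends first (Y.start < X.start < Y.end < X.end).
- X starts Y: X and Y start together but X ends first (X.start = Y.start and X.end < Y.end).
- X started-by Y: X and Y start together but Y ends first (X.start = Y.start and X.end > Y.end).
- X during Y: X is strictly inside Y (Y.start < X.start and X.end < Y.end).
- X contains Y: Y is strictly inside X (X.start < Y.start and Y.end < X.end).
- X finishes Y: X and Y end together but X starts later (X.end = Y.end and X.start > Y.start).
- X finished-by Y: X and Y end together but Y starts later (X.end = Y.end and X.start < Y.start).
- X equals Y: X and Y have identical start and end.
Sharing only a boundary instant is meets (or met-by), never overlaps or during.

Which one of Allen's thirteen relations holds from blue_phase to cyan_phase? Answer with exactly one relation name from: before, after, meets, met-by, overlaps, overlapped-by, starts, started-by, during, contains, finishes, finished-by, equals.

after

blue_phase = [14:10, 21:35]; cyan_phase = [10:50, 11:25].
Compare endpoints: blue_phase.start > cyan_phase.start, blue_phase.start > cyan_phase.end, blue_phase.end > cyan_phase.start, blue_phase.end > cyan_phase.end.
That pattern is 'after'.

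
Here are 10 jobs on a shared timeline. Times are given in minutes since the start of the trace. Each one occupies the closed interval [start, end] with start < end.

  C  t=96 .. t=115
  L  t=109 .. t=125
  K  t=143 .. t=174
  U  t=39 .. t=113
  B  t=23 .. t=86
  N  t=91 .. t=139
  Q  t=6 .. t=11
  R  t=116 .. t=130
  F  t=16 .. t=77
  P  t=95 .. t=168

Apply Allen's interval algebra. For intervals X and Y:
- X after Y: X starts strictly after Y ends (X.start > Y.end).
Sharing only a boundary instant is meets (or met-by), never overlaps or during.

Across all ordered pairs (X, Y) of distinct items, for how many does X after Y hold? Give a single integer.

28

Checking all 90 ordered pairs for relation 'after'; matching pairs in alphabetical order:
(B, Q): B after Q ✓
(C, B): C after B ✓
(C, F): C after F ✓
(C, Q): C after Q ✓
(F, Q): F after Q ✓
(K, B): K after B ✓
(K, C): K after C ✓
(K, F): K after F ✓
(K, L): K after L ✓
(K, N): K after N ✓
(K, Q): K after Q ✓
(K, R): K after R ✓
(K, U): K after U ✓
(L, B): L after B ✓
(L, F): L after F ✓
(L, Q): L after Q ✓
(N, B): N after B ✓
(N, F): N after F ✓
(N, Q): N after Q ✓
(P, B): P after B ✓
(P, F): P after F ✓
(P, Q): P after Q ✓
(R, B): R after B ✓
(R, C): R after C ✓
... plus 4 further pairs not listed.
Count: 28.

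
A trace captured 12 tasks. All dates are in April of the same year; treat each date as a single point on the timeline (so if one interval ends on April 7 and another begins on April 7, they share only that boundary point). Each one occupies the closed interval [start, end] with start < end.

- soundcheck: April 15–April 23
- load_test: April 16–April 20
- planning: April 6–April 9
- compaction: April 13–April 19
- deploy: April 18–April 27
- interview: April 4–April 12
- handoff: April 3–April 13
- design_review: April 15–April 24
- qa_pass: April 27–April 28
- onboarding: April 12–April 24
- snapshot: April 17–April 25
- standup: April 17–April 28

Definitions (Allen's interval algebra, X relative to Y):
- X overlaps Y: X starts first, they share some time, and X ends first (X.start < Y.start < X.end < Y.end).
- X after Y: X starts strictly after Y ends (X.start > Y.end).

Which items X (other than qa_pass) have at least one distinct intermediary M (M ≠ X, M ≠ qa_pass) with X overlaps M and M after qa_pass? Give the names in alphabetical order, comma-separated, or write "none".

none

Target qa_pass = [April 27, April 28].
Intermediaries M with M after qa_pass: none.
Union: none.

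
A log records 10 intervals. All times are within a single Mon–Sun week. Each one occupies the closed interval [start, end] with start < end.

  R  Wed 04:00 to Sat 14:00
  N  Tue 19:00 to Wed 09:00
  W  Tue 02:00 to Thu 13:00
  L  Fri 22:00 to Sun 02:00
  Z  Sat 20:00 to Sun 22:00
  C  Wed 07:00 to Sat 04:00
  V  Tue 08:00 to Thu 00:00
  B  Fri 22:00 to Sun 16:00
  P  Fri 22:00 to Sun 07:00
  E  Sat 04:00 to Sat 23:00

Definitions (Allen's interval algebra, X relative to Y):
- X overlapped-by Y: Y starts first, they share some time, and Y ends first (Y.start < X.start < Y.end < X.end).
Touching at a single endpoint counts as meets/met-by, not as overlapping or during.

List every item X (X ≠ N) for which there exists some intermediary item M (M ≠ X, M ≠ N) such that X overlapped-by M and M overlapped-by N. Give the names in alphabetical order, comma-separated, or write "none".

B, E, L, P

Target N = [Tue 19:00, Wed 09:00].
Intermediaries M with M overlapped-by N: C, R.
Via C — items with X overlapped-by C: B, L, P.
Via R — items with X overlapped-by R: B, E, L, P.
Union: B, E, L, P.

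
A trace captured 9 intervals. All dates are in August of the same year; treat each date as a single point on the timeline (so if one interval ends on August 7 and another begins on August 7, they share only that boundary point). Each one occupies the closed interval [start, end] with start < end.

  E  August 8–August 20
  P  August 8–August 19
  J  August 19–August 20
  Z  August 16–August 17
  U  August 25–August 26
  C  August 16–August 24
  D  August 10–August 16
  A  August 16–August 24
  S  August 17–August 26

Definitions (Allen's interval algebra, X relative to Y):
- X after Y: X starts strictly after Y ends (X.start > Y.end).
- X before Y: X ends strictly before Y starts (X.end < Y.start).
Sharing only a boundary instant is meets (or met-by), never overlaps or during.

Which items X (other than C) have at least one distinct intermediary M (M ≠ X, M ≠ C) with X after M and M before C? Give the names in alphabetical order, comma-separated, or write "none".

none

Target C = [August 16, August 24].
Intermediaries M with M before C: none.
Union: none.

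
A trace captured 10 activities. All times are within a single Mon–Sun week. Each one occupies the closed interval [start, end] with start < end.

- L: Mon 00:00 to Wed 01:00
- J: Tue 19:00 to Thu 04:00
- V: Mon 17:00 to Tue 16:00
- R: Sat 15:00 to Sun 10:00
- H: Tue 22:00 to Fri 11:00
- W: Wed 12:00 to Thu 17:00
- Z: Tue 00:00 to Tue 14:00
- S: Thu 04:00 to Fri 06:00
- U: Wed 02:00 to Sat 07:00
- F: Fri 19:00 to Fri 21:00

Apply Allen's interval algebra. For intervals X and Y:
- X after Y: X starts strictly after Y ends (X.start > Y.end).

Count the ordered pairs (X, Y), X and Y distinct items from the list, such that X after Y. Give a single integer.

29

Checking all 90 ordered pairs for relation 'after'; matching pairs in alphabetical order:
(F, H): F after H ✓
(F, J): F after J ✓
(F, L): F after L ✓
(F, S): F after S ✓
(F, V): F after V ✓
(F, W): F after W ✓
(F, Z): F after Z ✓
(H, V): H after V ✓
(H, Z): H after Z ✓
(J, V): J after V ✓
(J, Z): J after Z ✓
(R, F): R after F ✓
(R, H): R after H ✓
(R, J): R after J ✓
(R, L): R after L ✓
(R, S): R after S ✓
(R, U): R after U ✓
(R, V): R after V ✓
(R, W): R after W ✓
(R, Z): R after Z ✓
(S, L): S after L ✓
(S, V): S after V ✓
(S, Z): S after Z ✓
(U, L): U after L ✓
... plus 5 further pairs not listed.
Count: 29.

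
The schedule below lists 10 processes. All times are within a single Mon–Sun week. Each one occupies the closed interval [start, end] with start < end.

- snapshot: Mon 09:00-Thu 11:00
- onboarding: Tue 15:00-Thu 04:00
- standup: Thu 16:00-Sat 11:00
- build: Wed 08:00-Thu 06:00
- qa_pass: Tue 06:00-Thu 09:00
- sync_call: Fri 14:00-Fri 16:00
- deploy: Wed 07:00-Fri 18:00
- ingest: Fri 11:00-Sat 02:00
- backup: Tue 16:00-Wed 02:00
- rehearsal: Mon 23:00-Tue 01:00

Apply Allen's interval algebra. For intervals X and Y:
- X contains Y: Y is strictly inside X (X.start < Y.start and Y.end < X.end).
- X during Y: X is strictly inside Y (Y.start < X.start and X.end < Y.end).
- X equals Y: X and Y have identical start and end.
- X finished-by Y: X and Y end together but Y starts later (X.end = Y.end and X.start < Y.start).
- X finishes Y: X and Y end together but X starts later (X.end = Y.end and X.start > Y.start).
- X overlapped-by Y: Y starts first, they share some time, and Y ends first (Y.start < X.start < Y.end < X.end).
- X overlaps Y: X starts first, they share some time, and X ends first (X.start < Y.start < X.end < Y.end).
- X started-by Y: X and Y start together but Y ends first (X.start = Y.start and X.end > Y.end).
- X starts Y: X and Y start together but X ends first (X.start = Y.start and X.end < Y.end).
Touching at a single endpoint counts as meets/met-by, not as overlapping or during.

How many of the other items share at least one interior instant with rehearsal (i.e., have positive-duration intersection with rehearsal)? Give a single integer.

Target rehearsal = [Mon 23:00, Tue 01:00].
backup [Tue 16:00, Wed 02:00] → after → no.
build [Wed 08:00, Thu 06:00] → after → no.
deploy [Wed 07:00, Fri 18:00] → after → no.
ingest [Fri 11:00, Sat 02:00] → after → no.
onboarding [Tue 15:00, Thu 04:00] → after → no.
qa_pass [Tue 06:00, Thu 09:00] → after → no.
snapshot [Mon 09:00, Thu 11:00] → contains → counts.
standup [Thu 16:00, Sat 11:00] → after → no.
sync_call [Fri 14:00, Fri 16:00] → after → no.
Total: 1.

1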